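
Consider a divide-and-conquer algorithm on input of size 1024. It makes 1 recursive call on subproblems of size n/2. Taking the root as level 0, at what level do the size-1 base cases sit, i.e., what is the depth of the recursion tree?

For divide and conquer with division factor 2:

Problem sizes at each level:
Level 0: 1024
Level 1: 512
Level 2: 256
Level 3: 128
Level 4: 64
Level 5: 32
Level 6: 16
Level 7: 8
Level 8: 4
Level 9: 2
Level 10: 1

The root is level 0 and the size-1 base case is level 10 (the tree spans levels 0 through 10, i.e. 11 levels counting the root), so the depth is the number of divisions: log_2(1024) = 10

The recursion tree depth is log_2(1024) = 10. At each level, the problem size is divided by 2, so it takes 10 divisions to reduce to a base case of size 1. The algorithm makes 1 recursive call at each level.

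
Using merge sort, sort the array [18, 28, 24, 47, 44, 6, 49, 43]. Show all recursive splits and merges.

Merge sort trace:

Split: [18, 28, 24, 47, 44, 6, 49, 43] -> [18, 28, 24, 47] and [44, 6, 49, 43]
  Split: [18, 28, 24, 47] -> [18, 28] and [24, 47]
    Split: [18, 28] -> [18] and [28]
    Merge: [18] + [28] -> [18, 28]
    Split: [24, 47] -> [24] and [47]
    Merge: [24] + [47] -> [24, 47]
  Merge: [18, 28] + [24, 47] -> [18, 24, 28, 47]
  Split: [44, 6, 49, 43] -> [44, 6] and [49, 43]
    Split: [44, 6] -> [44] and [6]
    Merge: [44] + [6] -> [6, 44]
    Split: [49, 43] -> [49] and [43]
    Merge: [49] + [43] -> [43, 49]
  Merge: [6, 44] + [43, 49] -> [6, 43, 44, 49]
Merge: [18, 24, 28, 47] + [6, 43, 44, 49] -> [6, 18, 24, 28, 43, 44, 47, 49]

Final sorted array: [6, 18, 24, 28, 43, 44, 47, 49]

The merge sort proceeds by recursively splitting the array and merging sorted halves.
After all merges, the sorted array is [6, 18, 24, 28, 43, 44, 47, 49].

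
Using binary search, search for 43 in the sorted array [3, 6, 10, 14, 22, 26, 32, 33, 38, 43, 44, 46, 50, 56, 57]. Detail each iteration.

Binary search for 43 in [3, 6, 10, 14, 22, 26, 32, 33, 38, 43, 44, 46, 50, 56, 57]:

lo=0, hi=14, mid=7, arr[mid]=33 -> 33 < 43, search right half
lo=8, hi=14, mid=11, arr[mid]=46 -> 46 > 43, search left half
lo=8, hi=10, mid=9, arr[mid]=43 -> Found target at index 9!

Binary search finds 43 at index 9 after 3 comparisons. The search repeatedly halves the search space by comparing with the middle element.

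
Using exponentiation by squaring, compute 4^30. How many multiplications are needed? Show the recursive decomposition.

Computing 4^30 by squaring (build up from 4^1; each line after the first costs one multiplication):

4^1 = 4
4^2 = (4^1)^2 = 4^2 = 16
4^3 = 4 * 4^2 = 4 * 16 = 64
4^6 = (4^3)^2 = 64^2 = 4096
4^7 = 4 * 4^6 = 4 * 4096 = 16384
4^14 = (4^7)^2 = 16384^2 = 268435456
4^15 = 4 * 4^14 = 4 * 268435456 = 1073741824
4^30 = (4^15)^2 = 1073741824^2 = 1152921504606846976

Result: 1152921504606846976
Multiplications needed: 7 (7 lines after 4^1)

4^30 = 1152921504606846976. Using exponentiation by squaring, this requires 7 multiplications. The key idea: if the exponent is even, square the half-power; if odd, multiply by the base once.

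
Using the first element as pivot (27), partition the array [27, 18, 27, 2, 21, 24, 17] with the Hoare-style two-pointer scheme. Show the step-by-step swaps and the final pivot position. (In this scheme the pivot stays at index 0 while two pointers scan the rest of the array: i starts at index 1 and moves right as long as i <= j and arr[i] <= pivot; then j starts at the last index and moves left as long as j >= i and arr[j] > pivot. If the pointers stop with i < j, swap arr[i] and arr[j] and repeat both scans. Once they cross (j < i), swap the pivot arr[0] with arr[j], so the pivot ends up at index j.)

Hoare-style two-pointer partition with pivot = 27:

Initial array: [27, 18, 27, 2, 21, 24, 17]

Pointers start at i = 1, j = 6.
i ends at 7, j ends at 6: the pointers have crossed (j < i), so scanning stops.

Swap pivot arr[0] with arr[6] to place pivot at position 6: [17, 18, 27, 2, 21, 24, 27]
Pivot position: 6

After partitioning with pivot 27, the array becomes [17, 18, 27, 2, 21, 24, 27]. The pivot is placed at index 6. All elements to the left of the pivot are <= 27, and all elements to the right are > 27.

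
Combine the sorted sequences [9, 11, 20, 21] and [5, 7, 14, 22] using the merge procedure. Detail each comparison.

Merging process:

Compare 9 vs 5: take 5 from right. Merged: [5]
Compare 9 vs 7: take 7 from right. Merged: [5, 7]
Compare 9 vs 14: take 9 from left. Merged: [5, 7, 9]
Compare 11 vs 14: take 11 from left. Merged: [5, 7, 9, 11]
Compare 20 vs 14: take 14 from right. Merged: [5, 7, 9, 11, 14]
Compare 20 vs 22: take 20 from left. Merged: [5, 7, 9, 11, 14, 20]
Compare 21 vs 22: take 21 from left. Merged: [5, 7, 9, 11, 14, 20, 21]
Append remaining from right: [22]. Merged: [5, 7, 9, 11, 14, 20, 21, 22]

Final merged array: [5, 7, 9, 11, 14, 20, 21, 22]
Total comparisons: 7

The merged array is [5, 7, 9, 11, 14, 20, 21, 22], requiring 7 comparisons. The merge step runs in O(n) time where n is the total number of elements.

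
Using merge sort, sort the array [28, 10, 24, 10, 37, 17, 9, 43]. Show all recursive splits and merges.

Merge sort trace:

Split: [28, 10, 24, 10, 37, 17, 9, 43] -> [28, 10, 24, 10] and [37, 17, 9, 43]
  Split: [28, 10, 24, 10] -> [28, 10] and [24, 10]
    Split: [28, 10] -> [28] and [10]
    Merge: [28] + [10] -> [10, 28]
    Split: [24, 10] -> [24] and [10]
    Merge: [24] + [10] -> [10, 24]
  Merge: [10, 28] + [10, 24] -> [10, 10, 24, 28]
  Split: [37, 17, 9, 43] -> [37, 17] and [9, 43]
    Split: [37, 17] -> [37] and [17]
    Merge: [37] + [17] -> [17, 37]
    Split: [9, 43] -> [9] and [43]
    Merge: [9] + [43] -> [9, 43]
  Merge: [17, 37] + [9, 43] -> [9, 17, 37, 43]
Merge: [10, 10, 24, 28] + [9, 17, 37, 43] -> [9, 10, 10, 17, 24, 28, 37, 43]

Final sorted array: [9, 10, 10, 17, 24, 28, 37, 43]

The merge sort proceeds by recursively splitting the array and merging sorted halves.
After all merges, the sorted array is [9, 10, 10, 17, 24, 28, 37, 43].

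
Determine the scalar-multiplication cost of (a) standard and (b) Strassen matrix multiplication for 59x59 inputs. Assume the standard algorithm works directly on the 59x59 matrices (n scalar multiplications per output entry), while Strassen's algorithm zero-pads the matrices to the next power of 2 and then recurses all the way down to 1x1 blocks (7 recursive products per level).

Matrix multiplication for 59x59 matrices:

Strassen's algorithm requires power-of-2 dimensions. Pad 59x59 to 64x64 (next power of 2).

Standard algorithm: 59^3 = 205379 multiplications
Strassen's algorithm: 7^(log2(64)) = 7^6 = 117649 multiplications
Savings: 205379 - 117649 = 87730 multiplications

Standard: 205379 multiplications (59^3). Strassen: 117649 multiplications (7^6, after padding to 64x64). Strassen reduces 8 recursive multiplications to 7 at each level.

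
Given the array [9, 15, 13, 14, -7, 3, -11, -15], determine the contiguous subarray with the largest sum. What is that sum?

Using Kadane's algorithm on [9, 15, 13, 14, -7, 3, -11, -15]:

Scanning through the array:
Position 1 (value 15): max_ending_here = 24, max_so_far = 24
Position 2 (value 13): max_ending_here = 37, max_so_far = 37
Position 3 (value 14): max_ending_here = 51, max_so_far = 51
Position 4 (value -7): max_ending_here = 44, max_so_far = 51
Position 5 (value 3): max_ending_here = 47, max_so_far = 51
Position 6 (value -11): max_ending_here = 36, max_so_far = 51
Position 7 (value -15): max_ending_here = 21, max_so_far = 51

Maximum subarray: [9, 15, 13, 14]
Maximum sum: 51

The maximum subarray is [9, 15, 13, 14] with sum 51. This subarray runs from index 0 to index 3.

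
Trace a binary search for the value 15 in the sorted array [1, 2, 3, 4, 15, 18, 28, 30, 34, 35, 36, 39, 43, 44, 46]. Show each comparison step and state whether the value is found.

Binary search for 15 in [1, 2, 3, 4, 15, 18, 28, 30, 34, 35, 36, 39, 43, 44, 46]:

lo=0, hi=14, mid=7, arr[mid]=30 -> 30 > 15, search left half
lo=0, hi=6, mid=3, arr[mid]=4 -> 4 < 15, search right half
lo=4, hi=6, mid=5, arr[mid]=18 -> 18 > 15, search left half
lo=4, hi=4, mid=4, arr[mid]=15 -> Found target at index 4!

Binary search finds 15 at index 4 after 4 comparisons. The search repeatedly halves the search space by comparing with the middle element.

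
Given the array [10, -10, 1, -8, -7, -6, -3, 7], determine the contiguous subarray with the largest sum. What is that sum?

Using Kadane's algorithm on [10, -10, 1, -8, -7, -6, -3, 7]:

Scanning through the array:
Position 1 (value -10): max_ending_here = 0, max_so_far = 10
Position 2 (value 1): max_ending_here = 1, max_so_far = 10
Position 3 (value -8): max_ending_here = -7, max_so_far = 10
Position 4 (value -7): max_ending_here = -7, max_so_far = 10
Position 5 (value -6): max_ending_here = -6, max_so_far = 10
Position 6 (value -3): max_ending_here = -3, max_so_far = 10
Position 7 (value 7): max_ending_here = 7, max_so_far = 10

Maximum subarray: [10]
Maximum sum: 10

The maximum subarray is [10] with sum 10. This subarray runs from index 0 to index 0.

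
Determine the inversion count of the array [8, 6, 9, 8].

Finding inversions in [8, 6, 9, 8]:

(0, 1): arr[0]=8 > arr[1]=6
(2, 3): arr[2]=9 > arr[3]=8

Total inversions: 2

The array has 2 inversion(s): (0,1), (2,3). Each pair (i,j) satisfies i < j and arr[i] > arr[j].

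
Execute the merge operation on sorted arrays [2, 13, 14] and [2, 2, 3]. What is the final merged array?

Merging process:

Compare 2 vs 2: take 2 from left. Merged: [2]
Compare 13 vs 2: take 2 from right. Merged: [2, 2]
Compare 13 vs 2: take 2 from right. Merged: [2, 2, 2]
Compare 13 vs 3: take 3 from right. Merged: [2, 2, 2, 3]
Append remaining from left: [13, 14]. Merged: [2, 2, 2, 3, 13, 14]

Final merged array: [2, 2, 2, 3, 13, 14]
Total comparisons: 4

The merged array is [2, 2, 2, 3, 13, 14], requiring 4 comparisons. The merge step runs in O(n) time where n is the total number of elements.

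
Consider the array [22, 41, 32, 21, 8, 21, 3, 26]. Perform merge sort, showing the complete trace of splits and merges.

Merge sort trace:

Split: [22, 41, 32, 21, 8, 21, 3, 26] -> [22, 41, 32, 21] and [8, 21, 3, 26]
  Split: [22, 41, 32, 21] -> [22, 41] and [32, 21]
    Split: [22, 41] -> [22] and [41]
    Merge: [22] + [41] -> [22, 41]
    Split: [32, 21] -> [32] and [21]
    Merge: [32] + [21] -> [21, 32]
  Merge: [22, 41] + [21, 32] -> [21, 22, 32, 41]
  Split: [8, 21, 3, 26] -> [8, 21] and [3, 26]
    Split: [8, 21] -> [8] and [21]
    Merge: [8] + [21] -> [8, 21]
    Split: [3, 26] -> [3] and [26]
    Merge: [3] + [26] -> [3, 26]
  Merge: [8, 21] + [3, 26] -> [3, 8, 21, 26]
Merge: [21, 22, 32, 41] + [3, 8, 21, 26] -> [3, 8, 21, 21, 22, 26, 32, 41]

Final sorted array: [3, 8, 21, 21, 22, 26, 32, 41]

The merge sort proceeds by recursively splitting the array and merging sorted halves.
After all merges, the sorted array is [3, 8, 21, 21, 22, 26, 32, 41].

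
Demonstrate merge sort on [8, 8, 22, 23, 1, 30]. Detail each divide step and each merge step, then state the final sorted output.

Merge sort trace:

Split: [8, 8, 22, 23, 1, 30] -> [8, 8, 22] and [23, 1, 30]
  Split: [8, 8, 22] -> [8] and [8, 22]
    Split: [8, 22] -> [8] and [22]
    Merge: [8] + [22] -> [8, 22]
  Merge: [8] + [8, 22] -> [8, 8, 22]
  Split: [23, 1, 30] -> [23] and [1, 30]
    Split: [1, 30] -> [1] and [30]
    Merge: [1] + [30] -> [1, 30]
  Merge: [23] + [1, 30] -> [1, 23, 30]
Merge: [8, 8, 22] + [1, 23, 30] -> [1, 8, 8, 22, 23, 30]

Final sorted array: [1, 8, 8, 22, 23, 30]

The merge sort proceeds by recursively splitting the array and merging sorted halves.
After all merges, the sorted array is [1, 8, 8, 22, 23, 30].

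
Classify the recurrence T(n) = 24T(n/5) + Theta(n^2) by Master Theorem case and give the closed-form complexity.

Master Theorem for T(n) = 24T(n/5) + O(n^2):

a = 24, b = 5, c = 2
log_b(a) = log_5(24) = 1.9746

Case 3: c = 2 > log_5(24) = 1.9746
T(n) = O(n^2) = O(n^2)

For T(n) = 24T(n/5) + O(n^2): log_5(24) = 1.9746. This is Case 3 of the Master Theorem (c > log_b(a), work dominated by root), giving O(n^2).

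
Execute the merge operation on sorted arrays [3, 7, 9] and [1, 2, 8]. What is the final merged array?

Merging process:

Compare 3 vs 1: take 1 from right. Merged: [1]
Compare 3 vs 2: take 2 from right. Merged: [1, 2]
Compare 3 vs 8: take 3 from left. Merged: [1, 2, 3]
Compare 7 vs 8: take 7 from left. Merged: [1, 2, 3, 7]
Compare 9 vs 8: take 8 from right. Merged: [1, 2, 3, 7, 8]
Append remaining from left: [9]. Merged: [1, 2, 3, 7, 8, 9]

Final merged array: [1, 2, 3, 7, 8, 9]
Total comparisons: 5

The merged array is [1, 2, 3, 7, 8, 9], requiring 5 comparisons. The merge step runs in O(n) time where n is the total number of elements.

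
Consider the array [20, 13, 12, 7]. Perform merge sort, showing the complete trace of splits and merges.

Merge sort trace:

Split: [20, 13, 12, 7] -> [20, 13] and [12, 7]
  Split: [20, 13] -> [20] and [13]
  Merge: [20] + [13] -> [13, 20]
  Split: [12, 7] -> [12] and [7]
  Merge: [12] + [7] -> [7, 12]
Merge: [13, 20] + [7, 12] -> [7, 12, 13, 20]

Final sorted array: [7, 12, 13, 20]

The merge sort proceeds by recursively splitting the array and merging sorted halves.
After all merges, the sorted array is [7, 12, 13, 20].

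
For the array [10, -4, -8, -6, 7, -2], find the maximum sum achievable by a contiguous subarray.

Using Kadane's algorithm on [10, -4, -8, -6, 7, -2]:

Scanning through the array:
Position 1 (value -4): max_ending_here = 6, max_so_far = 10
Position 2 (value -8): max_ending_here = -2, max_so_far = 10
Position 3 (value -6): max_ending_here = -6, max_so_far = 10
Position 4 (value 7): max_ending_here = 7, max_so_far = 10
Position 5 (value -2): max_ending_here = 5, max_so_far = 10

Maximum subarray: [10]
Maximum sum: 10

The maximum subarray is [10] with sum 10. This subarray runs from index 0 to index 0.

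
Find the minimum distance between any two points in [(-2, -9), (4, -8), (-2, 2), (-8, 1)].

Computing all pairwise distances among 4 points:

d((-2, -9), (4, -8)) = 6.0828 <-- minimum
d((-2, -9), (-2, 2)) = 11.0
d((-2, -9), (-8, 1)) = 11.6619
d((4, -8), (-2, 2)) = 11.6619
d((4, -8), (-8, 1)) = 15.0
d((-2, 2), (-8, 1)) = 6.0828 <-- minimum

Minimum distance: 6.0828 (tie among 2 pairs: (-2, -9) and (4, -8); (-2, 2) and (-8, 1))

The minimum Euclidean distance is 6.0828. There is a tie: 2 pairs achieve this minimum — (-2, -9) and (4, -8); (-2, 2) and (-8, 1). Any of these is a valid closest pair. For 4 points, brute-force pairwise comparison is shown above. For large n, the divide-and-conquer algorithm (sort by x, recurse on halves, check the dividing strip) achieves O(n log n).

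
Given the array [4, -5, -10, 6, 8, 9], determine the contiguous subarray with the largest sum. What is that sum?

Using Kadane's algorithm on [4, -5, -10, 6, 8, 9]:

Scanning through the array:
Position 1 (value -5): max_ending_here = -1, max_so_far = 4
Position 2 (value -10): max_ending_here = -10, max_so_far = 4
Position 3 (value 6): max_ending_here = 6, max_so_far = 6
Position 4 (value 8): max_ending_here = 14, max_so_far = 14
Position 5 (value 9): max_ending_here = 23, max_so_far = 23

Maximum subarray: [6, 8, 9]
Maximum sum: 23

The maximum subarray is [6, 8, 9] with sum 23. This subarray runs from index 3 to index 5.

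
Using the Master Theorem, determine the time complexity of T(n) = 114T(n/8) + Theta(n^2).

Master Theorem for T(n) = 114T(n/8) + O(n^2):

a = 114, b = 8, c = 2
log_b(a) = log_8(114) = 2.2776

Case 1: c = 2 < log_8(114) = 2.2776
T(n) = O(n^(log_8 114))

For T(n) = 114T(n/8) + O(n^2): log_8(114) = 2.2776. This is Case 1 of the Master Theorem (c < log_b(a), work dominated by leaves), giving O(n^(log_8 114)).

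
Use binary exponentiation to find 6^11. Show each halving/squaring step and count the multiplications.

Computing 6^11 by squaring (build up from 6^1; each line after the first costs one multiplication):

6^1 = 6
6^2 = (6^1)^2 = 6^2 = 36
6^4 = (6^2)^2 = 36^2 = 1296
6^5 = 6 * 6^4 = 6 * 1296 = 7776
6^10 = (6^5)^2 = 7776^2 = 60466176
6^11 = 6 * 6^10 = 6 * 60466176 = 362797056

Result: 362797056
Multiplications needed: 5 (5 lines after 6^1)

6^11 = 362797056. Using exponentiation by squaring, this requires 5 multiplications. The key idea: if the exponent is even, square the half-power; if odd, multiply by the base once.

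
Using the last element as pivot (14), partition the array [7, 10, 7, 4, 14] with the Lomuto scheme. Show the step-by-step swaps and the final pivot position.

Lomuto partition with pivot = 14:

Initial array: [7, 10, 7, 4, 14]

arr[0]=7 <= 14: swap with position 0, array becomes [7, 10, 7, 4, 14]
arr[1]=10 <= 14: swap with position 1, array becomes [7, 10, 7, 4, 14]
arr[2]=7 <= 14: swap with position 2, array becomes [7, 10, 7, 4, 14]
arr[3]=4 <= 14: swap with position 3, array becomes [7, 10, 7, 4, 14]

Place pivot at position 4: [7, 10, 7, 4, 14]
Pivot position: 4

After partitioning with pivot 14, the array becomes [7, 10, 7, 4, 14]. The pivot is placed at index 4. All elements to the left of the pivot are <= 14, and all elements to the right are > 14.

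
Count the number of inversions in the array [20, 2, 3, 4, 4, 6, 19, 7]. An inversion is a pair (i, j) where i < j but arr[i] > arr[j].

Finding inversions in [20, 2, 3, 4, 4, 6, 19, 7]:

(0, 1): arr[0]=20 > arr[1]=2
(0, 2): arr[0]=20 > arr[2]=3
(0, 3): arr[0]=20 > arr[3]=4
(0, 4): arr[0]=20 > arr[4]=4
(0, 5): arr[0]=20 > arr[5]=6
(0, 6): arr[0]=20 > arr[6]=19
(0, 7): arr[0]=20 > arr[7]=7
(6, 7): arr[6]=19 > arr[7]=7

Total inversions: 8

The array has 8 inversion(s): (0,1), (0,2), (0,3), (0,4), (0,5), (0,6), (0,7), (6,7). Each pair (i,j) satisfies i < j and arr[i] > arr[j].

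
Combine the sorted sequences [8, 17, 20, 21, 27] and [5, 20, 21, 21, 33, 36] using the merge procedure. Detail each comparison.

Merging process:

Compare 8 vs 5: take 5 from right. Merged: [5]
Compare 8 vs 20: take 8 from left. Merged: [5, 8]
Compare 17 vs 20: take 17 from left. Merged: [5, 8, 17]
Compare 20 vs 20: take 20 from left. Merged: [5, 8, 17, 20]
Compare 21 vs 20: take 20 from right. Merged: [5, 8, 17, 20, 20]
Compare 21 vs 21: take 21 from left. Merged: [5, 8, 17, 20, 20, 21]
Compare 27 vs 21: take 21 from right. Merged: [5, 8, 17, 20, 20, 21, 21]
Compare 27 vs 21: take 21 from right. Merged: [5, 8, 17, 20, 20, 21, 21, 21]
Compare 27 vs 33: take 27 from left. Merged: [5, 8, 17, 20, 20, 21, 21, 21, 27]
Append remaining from right: [33, 36]. Merged: [5, 8, 17, 20, 20, 21, 21, 21, 27, 33, 36]

Final merged array: [5, 8, 17, 20, 20, 21, 21, 21, 27, 33, 36]
Total comparisons: 9

The merged array is [5, 8, 17, 20, 20, 21, 21, 21, 27, 33, 36], requiring 9 comparisons. The merge step runs in O(n) time where n is the total number of elements.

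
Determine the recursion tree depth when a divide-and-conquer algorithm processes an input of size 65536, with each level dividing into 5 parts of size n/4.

For divide and conquer with division factor 4:

Problem sizes at each level:
Level 0: 65536
Level 1: 16384
Level 2: 4096
Level 3: 1024
Level 4: 256
Level 5: 64
Level 6: 16
Level 7: 4
Level 8: 1

The root is level 0 and the size-1 base case is level 8 (the tree spans levels 0 through 8, i.e. 9 levels counting the root), so the depth is the number of divisions: log_4(65536) = 8

The recursion tree depth is log_4(65536) = 8. At each level, the problem size is divided by 4, so it takes 8 divisions to reduce to a base case of size 1. The algorithm makes 5 recursive calls at each level.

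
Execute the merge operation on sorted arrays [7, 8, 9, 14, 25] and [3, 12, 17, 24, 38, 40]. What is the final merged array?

Merging process:

Compare 7 vs 3: take 3 from right. Merged: [3]
Compare 7 vs 12: take 7 from left. Merged: [3, 7]
Compare 8 vs 12: take 8 from left. Merged: [3, 7, 8]
Compare 9 vs 12: take 9 from left. Merged: [3, 7, 8, 9]
Compare 14 vs 12: take 12 from right. Merged: [3, 7, 8, 9, 12]
Compare 14 vs 17: take 14 from left. Merged: [3, 7, 8, 9, 12, 14]
Compare 25 vs 17: take 17 from right. Merged: [3, 7, 8, 9, 12, 14, 17]
Compare 25 vs 24: take 24 from right. Merged: [3, 7, 8, 9, 12, 14, 17, 24]
Compare 25 vs 38: take 25 from left. Merged: [3, 7, 8, 9, 12, 14, 17, 24, 25]
Append remaining from right: [38, 40]. Merged: [3, 7, 8, 9, 12, 14, 17, 24, 25, 38, 40]

Final merged array: [3, 7, 8, 9, 12, 14, 17, 24, 25, 38, 40]
Total comparisons: 9

The merged array is [3, 7, 8, 9, 12, 14, 17, 24, 25, 38, 40], requiring 9 comparisons. The merge step runs in O(n) time where n is the total number of elements.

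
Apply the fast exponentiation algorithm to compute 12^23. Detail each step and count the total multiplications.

Computing 12^23 by squaring (build up from 12^1; each line after the first costs one multiplication):

12^1 = 12
12^2 = (12^1)^2 = 12^2 = 144
12^4 = (12^2)^2 = 144^2 = 20736
12^5 = 12 * 12^4 = 12 * 20736 = 248832
12^10 = (12^5)^2 = 248832^2 = 61917364224
12^11 = 12 * 12^10 = 12 * 61917364224 = 743008370688
12^22 = (12^11)^2 = 743008370688^2 = 552061438912436417593344
12^23 = 12 * 12^22 = 12 * 552061438912436417593344 = 6624737266949237011120128

Result: 6624737266949237011120128
Multiplications needed: 7 (7 lines after 12^1)

12^23 = 6624737266949237011120128. Using exponentiation by squaring, this requires 7 multiplications. The key idea: if the exponent is even, square the half-power; if odd, multiply by the base once.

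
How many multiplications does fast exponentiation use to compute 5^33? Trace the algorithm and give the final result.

Computing 5^33 by squaring (build up from 5^1; each line after the first costs one multiplication):

5^1 = 5
5^2 = (5^1)^2 = 5^2 = 25
5^4 = (5^2)^2 = 25^2 = 625
5^8 = (5^4)^2 = 625^2 = 390625
5^16 = (5^8)^2 = 390625^2 = 152587890625
5^32 = (5^16)^2 = 152587890625^2 = 23283064365386962890625
5^33 = 5 * 5^32 = 5 * 23283064365386962890625 = 116415321826934814453125

Result: 116415321826934814453125
Multiplications needed: 6 (6 lines after 5^1)

5^33 = 116415321826934814453125. Using exponentiation by squaring, this requires 6 multiplications. The key idea: if the exponent is even, square the half-power; if odd, multiply by the base once.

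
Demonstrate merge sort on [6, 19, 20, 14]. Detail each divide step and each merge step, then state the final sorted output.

Merge sort trace:

Split: [6, 19, 20, 14] -> [6, 19] and [20, 14]
  Split: [6, 19] -> [6] and [19]
  Merge: [6] + [19] -> [6, 19]
  Split: [20, 14] -> [20] and [14]
  Merge: [20] + [14] -> [14, 20]
Merge: [6, 19] + [14, 20] -> [6, 14, 19, 20]

Final sorted array: [6, 14, 19, 20]

The merge sort proceeds by recursively splitting the array and merging sorted halves.
After all merges, the sorted array is [6, 14, 19, 20].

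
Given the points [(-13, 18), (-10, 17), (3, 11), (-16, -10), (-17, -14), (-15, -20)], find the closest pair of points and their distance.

Computing all pairwise distances among 6 points:

d((-13, 18), (-10, 17)) = 3.1623 <-- minimum
d((-13, 18), (3, 11)) = 17.4642
d((-13, 18), (-16, -10)) = 28.1603
d((-13, 18), (-17, -14)) = 32.249
d((-13, 18), (-15, -20)) = 38.0526
d((-10, 17), (3, 11)) = 14.3178
d((-10, 17), (-16, -10)) = 27.6586
d((-10, 17), (-17, -14)) = 31.7805
d((-10, 17), (-15, -20)) = 37.3363
d((3, 11), (-16, -10)) = 28.3196
d((3, 11), (-17, -14)) = 32.0156
d((3, 11), (-15, -20)) = 35.8469
d((-16, -10), (-17, -14)) = 4.1231
d((-16, -10), (-15, -20)) = 10.0499
d((-17, -14), (-15, -20)) = 6.3246

Closest pair: (-13, 18) and (-10, 17) with distance 3.1623

The closest pair is (-13, 18) and (-10, 17) with Euclidean distance 3.1623. For 6 points, brute-force pairwise comparison is shown above. For large n, the divide-and-conquer algorithm (sort by x, recurse on halves, check the dividing strip) achieves O(n log n).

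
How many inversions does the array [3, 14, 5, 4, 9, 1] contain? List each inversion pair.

Finding inversions in [3, 14, 5, 4, 9, 1]:

(0, 5): arr[0]=3 > arr[5]=1
(1, 2): arr[1]=14 > arr[2]=5
(1, 3): arr[1]=14 > arr[3]=4
(1, 4): arr[1]=14 > arr[4]=9
(1, 5): arr[1]=14 > arr[5]=1
(2, 3): arr[2]=5 > arr[3]=4
(2, 5): arr[2]=5 > arr[5]=1
(3, 5): arr[3]=4 > arr[5]=1
(4, 5): arr[4]=9 > arr[5]=1

Total inversions: 9

The array has 9 inversion(s): (0,5), (1,2), (1,3), (1,4), (1,5), (2,3), (2,5), (3,5), (4,5). Each pair (i,j) satisfies i < j and arr[i] > arr[j].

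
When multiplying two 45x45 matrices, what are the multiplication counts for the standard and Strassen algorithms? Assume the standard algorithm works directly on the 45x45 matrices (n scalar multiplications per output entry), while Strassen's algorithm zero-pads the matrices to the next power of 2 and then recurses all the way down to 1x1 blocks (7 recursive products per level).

Matrix multiplication for 45x45 matrices:

Strassen's algorithm requires power-of-2 dimensions. Pad 45x45 to 64x64 (next power of 2).

Standard algorithm: 45^3 = 91125 multiplications
Strassen's algorithm: 7^(log2(64)) = 7^6 = 117649 multiplications
Difference: 91125 - 117649 = -26524 (Strassen uses MORE here due to padding overhead — for small or just-over-power-of-2 n, padding can outweigh the per-level savings)

Standard: 91125 multiplications (45^3). Strassen: 117649 multiplications (7^6, after padding to 64x64). Strassen reduces 8 recursive multiplications to 7 at each level.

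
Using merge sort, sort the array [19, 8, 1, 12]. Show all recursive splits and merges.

Merge sort trace:

Split: [19, 8, 1, 12] -> [19, 8] and [1, 12]
  Split: [19, 8] -> [19] and [8]
  Merge: [19] + [8] -> [8, 19]
  Split: [1, 12] -> [1] and [12]
  Merge: [1] + [12] -> [1, 12]
Merge: [8, 19] + [1, 12] -> [1, 8, 12, 19]

Final sorted array: [1, 8, 12, 19]

The merge sort proceeds by recursively splitting the array and merging sorted halves.
After all merges, the sorted array is [1, 8, 12, 19].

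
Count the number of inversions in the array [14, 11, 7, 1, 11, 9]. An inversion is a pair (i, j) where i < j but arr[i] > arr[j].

Finding inversions in [14, 11, 7, 1, 11, 9]:

(0, 1): arr[0]=14 > arr[1]=11
(0, 2): arr[0]=14 > arr[2]=7
(0, 3): arr[0]=14 > arr[3]=1
(0, 4): arr[0]=14 > arr[4]=11
(0, 5): arr[0]=14 > arr[5]=9
(1, 2): arr[1]=11 > arr[2]=7
(1, 3): arr[1]=11 > arr[3]=1
(1, 5): arr[1]=11 > arr[5]=9
(2, 3): arr[2]=7 > arr[3]=1
(4, 5): arr[4]=11 > arr[5]=9

Total inversions: 10

The array has 10 inversion(s): (0,1), (0,2), (0,3), (0,4), (0,5), (1,2), (1,3), (1,5), (2,3), (4,5). Each pair (i,j) satisfies i < j and arr[i] > arr[j].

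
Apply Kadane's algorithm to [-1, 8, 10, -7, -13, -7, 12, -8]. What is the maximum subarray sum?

Using Kadane's algorithm on [-1, 8, 10, -7, -13, -7, 12, -8]:

Scanning through the array:
Position 1 (value 8): max_ending_here = 8, max_so_far = 8
Position 2 (value 10): max_ending_here = 18, max_so_far = 18
Position 3 (value -7): max_ending_here = 11, max_so_far = 18
Position 4 (value -13): max_ending_here = -2, max_so_far = 18
Position 5 (value -7): max_ending_here = -7, max_so_far = 18
Position 6 (value 12): max_ending_here = 12, max_so_far = 18
Position 7 (value -8): max_ending_here = 4, max_so_far = 18

Maximum subarray: [8, 10]
Maximum sum: 18

The maximum subarray is [8, 10] with sum 18. This subarray runs from index 1 to index 2.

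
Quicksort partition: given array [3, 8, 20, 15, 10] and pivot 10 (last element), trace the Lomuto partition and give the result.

Lomuto partition with pivot = 10:

Initial array: [3, 8, 20, 15, 10]

arr[0]=3 <= 10: swap with position 0, array becomes [3, 8, 20, 15, 10]
arr[1]=8 <= 10: swap with position 1, array becomes [3, 8, 20, 15, 10]
arr[2]=20 > 10: no swap
arr[3]=15 > 10: no swap

Place pivot at position 2: [3, 8, 10, 15, 20]
Pivot position: 2

After partitioning with pivot 10, the array becomes [3, 8, 10, 15, 20]. The pivot is placed at index 2. All elements to the left of the pivot are <= 10, and all elements to the right are > 10.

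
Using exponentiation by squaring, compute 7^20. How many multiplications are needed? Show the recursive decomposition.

Computing 7^20 by squaring (build up from 7^1; each line after the first costs one multiplication):

7^1 = 7
7^2 = (7^1)^2 = 7^2 = 49
7^4 = (7^2)^2 = 49^2 = 2401
7^5 = 7 * 7^4 = 7 * 2401 = 16807
7^10 = (7^5)^2 = 16807^2 = 282475249
7^20 = (7^10)^2 = 282475249^2 = 79792266297612001

Result: 79792266297612001
Multiplications needed: 5 (5 lines after 7^1)

7^20 = 79792266297612001. Using exponentiation by squaring, this requires 5 multiplications. The key idea: if the exponent is even, square the half-power; if odd, multiply by the base once.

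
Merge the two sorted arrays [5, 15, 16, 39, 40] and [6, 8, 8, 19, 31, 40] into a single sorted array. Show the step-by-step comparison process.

Merging process:

Compare 5 vs 6: take 5 from left. Merged: [5]
Compare 15 vs 6: take 6 from right. Merged: [5, 6]
Compare 15 vs 8: take 8 from right. Merged: [5, 6, 8]
Compare 15 vs 8: take 8 from right. Merged: [5, 6, 8, 8]
Compare 15 vs 19: take 15 from left. Merged: [5, 6, 8, 8, 15]
Compare 16 vs 19: take 16 from left. Merged: [5, 6, 8, 8, 15, 16]
Compare 39 vs 19: take 19 from right. Merged: [5, 6, 8, 8, 15, 16, 19]
Compare 39 vs 31: take 31 from right. Merged: [5, 6, 8, 8, 15, 16, 19, 31]
Compare 39 vs 40: take 39 from left. Merged: [5, 6, 8, 8, 15, 16, 19, 31, 39]
Compare 40 vs 40: take 40 from left. Merged: [5, 6, 8, 8, 15, 16, 19, 31, 39, 40]
Append remaining from right: [40]. Merged: [5, 6, 8, 8, 15, 16, 19, 31, 39, 40, 40]

Final merged array: [5, 6, 8, 8, 15, 16, 19, 31, 39, 40, 40]
Total comparisons: 10

The merged array is [5, 6, 8, 8, 15, 16, 19, 31, 39, 40, 40], requiring 10 comparisons. The merge step runs in O(n) time where n is the total number of elements.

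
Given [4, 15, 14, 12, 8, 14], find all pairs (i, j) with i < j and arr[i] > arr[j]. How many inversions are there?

Finding inversions in [4, 15, 14, 12, 8, 14]:

(1, 2): arr[1]=15 > arr[2]=14
(1, 3): arr[1]=15 > arr[3]=12
(1, 4): arr[1]=15 > arr[4]=8
(1, 5): arr[1]=15 > arr[5]=14
(2, 3): arr[2]=14 > arr[3]=12
(2, 4): arr[2]=14 > arr[4]=8
(3, 4): arr[3]=12 > arr[4]=8

Total inversions: 7

The array has 7 inversion(s): (1,2), (1,3), (1,4), (1,5), (2,3), (2,4), (3,4). Each pair (i,j) satisfies i < j and arr[i] > arr[j].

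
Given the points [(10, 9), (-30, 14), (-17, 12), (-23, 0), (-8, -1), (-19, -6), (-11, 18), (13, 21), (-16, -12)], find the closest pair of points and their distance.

Computing all pairwise distances among 9 points:

d((10, 9), (-30, 14)) = 40.3113
d((10, 9), (-17, 12)) = 27.1662
d((10, 9), (-23, 0)) = 34.2053
d((10, 9), (-8, -1)) = 20.5913
d((10, 9), (-19, -6)) = 32.6497
d((10, 9), (-11, 18)) = 22.8473
d((10, 9), (13, 21)) = 12.3693
d((10, 9), (-16, -12)) = 33.4215
d((-30, 14), (-17, 12)) = 13.1529
d((-30, 14), (-23, 0)) = 15.6525
d((-30, 14), (-8, -1)) = 26.6271
d((-30, 14), (-19, -6)) = 22.8254
d((-30, 14), (-11, 18)) = 19.4165
d((-30, 14), (13, 21)) = 43.566
d((-30, 14), (-16, -12)) = 29.5296
d((-17, 12), (-23, 0)) = 13.4164
d((-17, 12), (-8, -1)) = 15.8114
d((-17, 12), (-19, -6)) = 18.1108
d((-17, 12), (-11, 18)) = 8.4853
d((-17, 12), (13, 21)) = 31.3209
d((-17, 12), (-16, -12)) = 24.0208
d((-23, 0), (-8, -1)) = 15.0333
d((-23, 0), (-19, -6)) = 7.2111
d((-23, 0), (-11, 18)) = 21.6333
d((-23, 0), (13, 21)) = 41.6773
d((-23, 0), (-16, -12)) = 13.8924
d((-8, -1), (-19, -6)) = 12.083
d((-8, -1), (-11, 18)) = 19.2354
d((-8, -1), (13, 21)) = 30.4138
d((-8, -1), (-16, -12)) = 13.6015
d((-19, -6), (-11, 18)) = 25.2982
d((-19, -6), (13, 21)) = 41.8688
d((-19, -6), (-16, -12)) = 6.7082 <-- minimum
d((-11, 18), (13, 21)) = 24.1868
d((-11, 18), (-16, -12)) = 30.4138
d((13, 21), (-16, -12)) = 43.9318

Closest pair: (-19, -6) and (-16, -12) with distance 6.7082

The closest pair is (-19, -6) and (-16, -12) with Euclidean distance 6.7082. For 9 points, brute-force pairwise comparison is shown above. For large n, the divide-and-conquer algorithm (sort by x, recurse on halves, check the dividing strip) achieves O(n log n).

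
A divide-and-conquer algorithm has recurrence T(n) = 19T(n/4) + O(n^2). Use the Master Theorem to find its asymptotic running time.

Master Theorem for T(n) = 19T(n/4) + O(n^2):

a = 19, b = 4, c = 2
log_b(a) = log_4(19) = 2.1240

Case 1: c = 2 < log_4(19) = 2.1240
T(n) = O(n^(log_4 19))

For T(n) = 19T(n/4) + O(n^2): log_4(19) = 2.1240. This is Case 1 of the Master Theorem (c < log_b(a), work dominated by leaves), giving O(n^(log_4 19)).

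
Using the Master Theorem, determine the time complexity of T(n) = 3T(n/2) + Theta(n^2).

Master Theorem for T(n) = 3T(n/2) + O(n^2):

a = 3, b = 2, c = 2
log_b(a) = log_2(3) = 1.5850

Case 3: c = 2 > log_2(3) = 1.5850
T(n) = O(n^2) = O(n^2)

For T(n) = 3T(n/2) + O(n^2): log_2(3) = 1.5850. This is Case 3 of the Master Theorem (c > log_b(a), work dominated by root), giving O(n^2).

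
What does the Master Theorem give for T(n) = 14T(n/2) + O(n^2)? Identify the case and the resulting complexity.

Master Theorem for T(n) = 14T(n/2) + O(n^2):

a = 14, b = 2, c = 2
log_b(a) = log_2(14) = 3.8074

Case 1: c = 2 < log_2(14) = 3.8074
T(n) = O(n^(log_2 14))

For T(n) = 14T(n/2) + O(n^2): log_2(14) = 3.8074. This is Case 1 of the Master Theorem (c < log_b(a), work dominated by leaves), giving O(n^(log_2 14)).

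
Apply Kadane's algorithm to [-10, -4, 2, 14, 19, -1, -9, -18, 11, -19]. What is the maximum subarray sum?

Using Kadane's algorithm on [-10, -4, 2, 14, 19, -1, -9, -18, 11, -19]:

Scanning through the array:
Position 1 (value -4): max_ending_here = -4, max_so_far = -4
Position 2 (value 2): max_ending_here = 2, max_so_far = 2
Position 3 (value 14): max_ending_here = 16, max_so_far = 16
Position 4 (value 19): max_ending_here = 35, max_so_far = 35
Position 5 (value -1): max_ending_here = 34, max_so_far = 35
Position 6 (value -9): max_ending_here = 25, max_so_far = 35
Position 7 (value -18): max_ending_here = 7, max_so_far = 35
Position 8 (value 11): max_ending_here = 18, max_so_far = 35
Position 9 (value -19): max_ending_here = -1, max_so_far = 35

Maximum subarray: [2, 14, 19]
Maximum sum: 35

The maximum subarray is [2, 14, 19] with sum 35. This subarray runs from index 2 to index 4.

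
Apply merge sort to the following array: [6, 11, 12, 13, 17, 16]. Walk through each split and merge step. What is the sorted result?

Merge sort trace:

Split: [6, 11, 12, 13, 17, 16] -> [6, 11, 12] and [13, 17, 16]
  Split: [6, 11, 12] -> [6] and [11, 12]
    Split: [11, 12] -> [11] and [12]
    Merge: [11] + [12] -> [11, 12]
  Merge: [6] + [11, 12] -> [6, 11, 12]
  Split: [13, 17, 16] -> [13] and [17, 16]
    Split: [17, 16] -> [17] and [16]
    Merge: [17] + [16] -> [16, 17]
  Merge: [13] + [16, 17] -> [13, 16, 17]
Merge: [6, 11, 12] + [13, 16, 17] -> [6, 11, 12, 13, 16, 17]

Final sorted array: [6, 11, 12, 13, 16, 17]

The merge sort proceeds by recursively splitting the array and merging sorted halves.
After all merges, the sorted array is [6, 11, 12, 13, 16, 17].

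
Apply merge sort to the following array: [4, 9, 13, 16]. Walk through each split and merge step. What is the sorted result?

Merge sort trace:

Split: [4, 9, 13, 16] -> [4, 9] and [13, 16]
  Split: [4, 9] -> [4] and [9]
  Merge: [4] + [9] -> [4, 9]
  Split: [13, 16] -> [13] and [16]
  Merge: [13] + [16] -> [13, 16]
Merge: [4, 9] + [13, 16] -> [4, 9, 13, 16]

Final sorted array: [4, 9, 13, 16]

The merge sort proceeds by recursively splitting the array and merging sorted halves.
After all merges, the sorted array is [4, 9, 13, 16].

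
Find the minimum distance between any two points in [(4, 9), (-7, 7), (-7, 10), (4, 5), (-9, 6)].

Computing all pairwise distances among 5 points:

d((4, 9), (-7, 7)) = 11.1803
d((4, 9), (-7, 10)) = 11.0454
d((4, 9), (4, 5)) = 4.0
d((4, 9), (-9, 6)) = 13.3417
d((-7, 7), (-7, 10)) = 3.0
d((-7, 7), (4, 5)) = 11.1803
d((-7, 7), (-9, 6)) = 2.2361 <-- minimum
d((-7, 10), (4, 5)) = 12.083
d((-7, 10), (-9, 6)) = 4.4721
d((4, 5), (-9, 6)) = 13.0384

Closest pair: (-7, 7) and (-9, 6) with distance 2.2361

The closest pair is (-7, 7) and (-9, 6) with Euclidean distance 2.2361. For 5 points, brute-force pairwise comparison is shown above. For large n, the divide-and-conquer algorithm (sort by x, recurse on halves, check the dividing strip) achieves O(n log n).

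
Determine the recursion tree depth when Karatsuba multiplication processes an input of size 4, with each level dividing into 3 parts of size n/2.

For divide and conquer with division factor 2:

Problem sizes at each level:
Level 0: 4
Level 1: 2
Level 2: 1

The root is level 0 and the size-1 base case is level 2 (the tree spans levels 0 through 2, i.e. 3 levels counting the root), so the depth is the number of divisions: log_2(4) = 2

The recursion tree depth is log_2(4) = 2. At each level, the problem size is divided by 2, so it takes 2 divisions to reduce to a base case of size 1. The algorithm makes 3 recursive calls at each level.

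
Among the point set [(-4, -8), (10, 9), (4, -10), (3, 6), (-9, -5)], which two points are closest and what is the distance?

Computing all pairwise distances among 5 points:

d((-4, -8), (10, 9)) = 22.0227
d((-4, -8), (4, -10)) = 8.2462
d((-4, -8), (3, 6)) = 15.6525
d((-4, -8), (-9, -5)) = 5.831 <-- minimum
d((10, 9), (4, -10)) = 19.9249
d((10, 9), (3, 6)) = 7.6158
d((10, 9), (-9, -5)) = 23.6008
d((4, -10), (3, 6)) = 16.0312
d((4, -10), (-9, -5)) = 13.9284
d((3, 6), (-9, -5)) = 16.2788

Closest pair: (-4, -8) and (-9, -5) with distance 5.831

The closest pair is (-4, -8) and (-9, -5) with Euclidean distance 5.831. For 5 points, brute-force pairwise comparison is shown above. For large n, the divide-and-conquer algorithm (sort by x, recurse on halves, check the dividing strip) achieves O(n log n).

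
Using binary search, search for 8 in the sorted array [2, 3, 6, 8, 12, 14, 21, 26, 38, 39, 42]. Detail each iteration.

Binary search for 8 in [2, 3, 6, 8, 12, 14, 21, 26, 38, 39, 42]:

lo=0, hi=10, mid=5, arr[mid]=14 -> 14 > 8, search left half
lo=0, hi=4, mid=2, arr[mid]=6 -> 6 < 8, search right half
lo=3, hi=4, mid=3, arr[mid]=8 -> Found target at index 3!

Binary search finds 8 at index 3 after 3 comparisons. The search repeatedly halves the search space by comparing with the middle element.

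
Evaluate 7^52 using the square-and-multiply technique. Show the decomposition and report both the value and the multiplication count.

Computing 7^52 by squaring (build up from 7^1; each line after the first costs one multiplication):

7^1 = 7
7^2 = (7^1)^2 = 7^2 = 49
7^3 = 7 * 7^2 = 7 * 49 = 343
7^6 = (7^3)^2 = 343^2 = 117649
7^12 = (7^6)^2 = 117649^2 = 13841287201
7^13 = 7 * 7^12 = 7 * 13841287201 = 96889010407
7^26 = (7^13)^2 = 96889010407^2 = 9387480337647754305649
7^52 = (7^26)^2 = 9387480337647754305649^2 = 88124787089723195184393736687912818113311201

Result: 88124787089723195184393736687912818113311201
Multiplications needed: 7 (7 lines after 7^1)

7^52 = 88124787089723195184393736687912818113311201. Using exponentiation by squaring, this requires 7 multiplications. The key idea: if the exponent is even, square the half-power; if odd, multiply by the base once.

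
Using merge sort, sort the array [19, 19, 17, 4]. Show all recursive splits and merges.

Merge sort trace:

Split: [19, 19, 17, 4] -> [19, 19] and [17, 4]
  Split: [19, 19] -> [19] and [19]
  Merge: [19] + [19] -> [19, 19]
  Split: [17, 4] -> [17] and [4]
  Merge: [17] + [4] -> [4, 17]
Merge: [19, 19] + [4, 17] -> [4, 17, 19, 19]

Final sorted array: [4, 17, 19, 19]

The merge sort proceeds by recursively splitting the array and merging sorted halves.
After all merges, the sorted array is [4, 17, 19, 19].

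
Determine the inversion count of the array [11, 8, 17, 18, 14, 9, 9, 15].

Finding inversions in [11, 8, 17, 18, 14, 9, 9, 15]:

(0, 1): arr[0]=11 > arr[1]=8
(0, 5): arr[0]=11 > arr[5]=9
(0, 6): arr[0]=11 > arr[6]=9
(2, 4): arr[2]=17 > arr[4]=14
(2, 5): arr[2]=17 > arr[5]=9
(2, 6): arr[2]=17 > arr[6]=9
(2, 7): arr[2]=17 > arr[7]=15
(3, 4): arr[3]=18 > arr[4]=14
(3, 5): arr[3]=18 > arr[5]=9
(3, 6): arr[3]=18 > arr[6]=9
(3, 7): arr[3]=18 > arr[7]=15
(4, 5): arr[4]=14 > arr[5]=9
(4, 6): arr[4]=14 > arr[6]=9

Total inversions: 13

The array has 13 inversion(s): (0,1), (0,5), (0,6), (2,4), (2,5), (2,6), (2,7), (3,4), (3,5), (3,6), (3,7), (4,5), (4,6). Each pair (i,j) satisfies i < j and arr[i] > arr[j].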